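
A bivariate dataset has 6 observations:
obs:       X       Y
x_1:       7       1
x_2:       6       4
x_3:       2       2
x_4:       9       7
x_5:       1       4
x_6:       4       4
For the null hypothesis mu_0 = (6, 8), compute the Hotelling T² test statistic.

Step 1 — sample mean vector:
  mean(X) = (7 + 6 + 2 + 9 + 1 + 4) / 6 = 29/6 = 4.8333
  mean(Y) = (1 + 4 + 2 + 7 + 4 + 4) / 6 = 22/6 = 3.6667
  x̄ = (4.8333, 3.6667),  deviation x̄ - mu_0 = (4.8333, 3.6667) - (6, 8) = (-1.1667, -4.3333).

Step 2 — sample covariance matrix, S[i,j] = (1/(n-1)) · Σ_k (x_{k,i} - mean_i) · (x_{k,j} - mean_j), divisor n-1 = 5:
  S[X,X] = ((2.1667)·(2.1667) + (1.1667)·(1.1667) + (-2.8333)·(-2.8333) + (4.1667)·(4.1667) + (-3.8333)·(-3.8333) + (-0.8333)·(-0.8333)) / 5 = 46.8333/5 = 9.3667
  S[X,Y] = ((2.1667)·(-2.6667) + (1.1667)·(0.3333) + (-2.8333)·(-1.6667) + (4.1667)·(3.3333) + (-3.8333)·(0.3333) + (-0.8333)·(0.3333)) / 5 = 11.6667/5 = 2.3333
  S[Y,Y] = ((-2.6667)·(-2.6667) + (0.3333)·(0.3333) + (-1.6667)·(-1.6667) + (3.3333)·(3.3333) + (0.3333)·(0.3333) + (0.3333)·(0.3333)) / 5 = 21.3333/5 = 4.2667
  S = [[9.3667, 2.3333],
 [2.3333, 4.2667]].

Step 3 — invert S. det(S) = 9.3667·4.2667 - (2.3333)² = 34.52.
  S^{-1} = (1/det) · [[d, -b], [-b, a]] = [[0.1236, -0.0676],
 [-0.0676, 0.2713]].

Step 4 — quadratic form (x̄ - mu_0)^T · S^{-1} · (x̄ - mu_0):
  S^{-1} · (x̄ - mu_0) = (0.1487, -1.0969),
  (x̄ - mu_0)^T · [...] = (-1.1667)·(0.1487) + (-4.3333)·(-1.0969) = 4.58.

Step 5 — scale by n: T² = 6 · 4.58 = 27.4797.

T² ≈ 27.4797


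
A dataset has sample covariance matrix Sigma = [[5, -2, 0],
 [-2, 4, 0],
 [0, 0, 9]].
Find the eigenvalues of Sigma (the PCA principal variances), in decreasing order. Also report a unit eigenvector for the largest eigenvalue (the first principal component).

Step 1 — characteristic polynomial p(λ) = det(λI - Sigma) = λ³ - tr·λ² + c_1·λ - det, where tr = trace, c_1 = sum of the principal 2×2 minors, det = det(Sigma):
  tr = 5 + 4 + 9 = 18,
  c_1 = (5·4 - (-2)²) + (5·9 - (0)²) + (4·9 - (0)²) = 16 + 45 + 36 = 97,
  det = 5·(4·9 - (0)²) - (-2)·((-2)·9 - (0)·(0)) + (0)·((-2)·(0) - 4·(0)) = 5·(36) - (-2)·(-18) + (0)·(0) = 144.
  So p(λ) = λ³ - 18λ² + 97λ - 144.
Step 2 — look for an integer root (rational root theorem: any rational root is an integer divisor of 144). Testing λ = 9:
  p(9) = 729 - 1458 + 873 - 144 = 0  ✓
  Dividing out (λ - 9): p(λ) = (λ - 9)(λ² - 9λ + 16).
Step 3 — remaining eigenvalues from the quadratic λ² - 9λ + 16 = 0:
  Δ = 9² - 4·16 = 81 - 64 = 17,  λ = (9 ± √17)/2 = (9 ± 4.1231)/2 ≈ 6.5616 or 2.4384.
  Sorted: λ_1 = 9,  λ_2 = 6.5616,  λ_3 = 2.4384  (check: sum = 18 = tr ✓).

Step 4 — unit eigenvector for λ_1 = 9: v spans the null space of (Sigma - λ_1 I), whose rows are
  r_1 = (-4, -2, 0),  r_2 = (-2, -5, 0),  r_3 = (0, 0, 0).
  v is orthogonal to every row, so take v ∝ r_1 × r_2 = ((-2)·(0) - (0)·(-5), (0)·(-2) - (-4)·(0), (-4)·(-5) - (-2)·(-2)) = (0, 0, 16).
  Rescale (divide by 16): u = (0, 0, 1).
  ||u|| = √((0)² + (0)² + (1)²) = √(1) = 1,  v_1 = u/||u|| ≈ (0, 0, 1) (||v_1|| = 1).

λ_1 = 9,  λ_2 = 6.5616,  λ_3 = 2.4384;  v_1 ≈ (0, 0, 1)


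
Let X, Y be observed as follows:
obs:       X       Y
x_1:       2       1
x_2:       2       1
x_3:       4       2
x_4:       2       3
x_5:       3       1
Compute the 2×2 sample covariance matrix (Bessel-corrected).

Step 1 — column means:
  mean(X) = (2 + 2 + 4 + 2 + 3) / 5 = 13/5 = 2.6
  mean(Y) = (1 + 1 + 2 + 3 + 1) / 5 = 8/5 = 1.6

Step 2 — sample covariance S[i,j] = (1/(n-1)) · Σ_k (x_{k,i} - mean_i) · (x_{k,j} - mean_j), with n-1 = 4.
  S[X,X] = ((-0.6)·(-0.6) + (-0.6)·(-0.6) + (1.4)·(1.4) + (-0.6)·(-0.6) + (0.4)·(0.4)) / 4 = 3.2/4 = 0.8
  S[X,Y] = ((-0.6)·(-0.6) + (-0.6)·(-0.6) + (1.4)·(0.4) + (-0.6)·(1.4) + (0.4)·(-0.6)) / 4 = 0.2/4 = 0.05
  S[Y,Y] = ((-0.6)·(-0.6) + (-0.6)·(-0.6) + (0.4)·(0.4) + (1.4)·(1.4) + (-0.6)·(-0.6)) / 4 = 3.2/4 = 0.8

S is symmetric (S[j,i] = S[i,j]). Assembling:

S = [[0.8, 0.05],
 [0.05, 0.8]]


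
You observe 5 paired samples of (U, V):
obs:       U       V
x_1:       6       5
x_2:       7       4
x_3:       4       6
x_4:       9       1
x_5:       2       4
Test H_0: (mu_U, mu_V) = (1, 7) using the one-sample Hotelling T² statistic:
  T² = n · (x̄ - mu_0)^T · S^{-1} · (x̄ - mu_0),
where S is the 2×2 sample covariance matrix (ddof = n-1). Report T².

Step 1 — sample mean vector:
  mean(U) = (6 + 7 + 4 + 9 + 2) / 5 = 28/5 = 5.6
  mean(V) = (5 + 4 + 6 + 1 + 4) / 5 = 20/5 = 4
  x̄ = (5.6, 4),  deviation x̄ - mu_0 = (5.6, 4) - (1, 7) = (4.6, -3).

Step 2 — sample covariance matrix, S[i,j] = (1/(n-1)) · Σ_k (x_{k,i} - mean_i) · (x_{k,j} - mean_j), divisor n-1 = 4:
  S[U,U] = ((0.4)·(0.4) + (1.4)·(1.4) + (-1.6)·(-1.6) + (3.4)·(3.4) + (-3.6)·(-3.6)) / 4 = 29.2/4 = 7.3
  S[U,V] = ((0.4)·(1) + (1.4)·(0) + (-1.6)·(2) + (3.4)·(-3) + (-3.6)·(0)) / 4 = -13/4 = -3.25
  S[V,V] = ((1)·(1) + (0)·(0) + (2)·(2) + (-3)·(-3) + (0)·(0)) / 4 = 14/4 = 3.5
  S = [[7.3, -3.25],
 [-3.25, 3.5]].

Step 3 — invert S. det(S) = 7.3·3.5 - (-3.25)² = 14.9875.
  S^{-1} = (1/det) · [[d, -b], [-b, a]] = [[0.2335, 0.2168],
 [0.2168, 0.4871]].

Step 4 — quadratic form (x̄ - mu_0)^T · S^{-1} · (x̄ - mu_0):
  S^{-1} · (x̄ - mu_0) = (0.4237, -0.4637),
  (x̄ - mu_0)^T · [...] = (4.6)·(0.4237) + (-3)·(-0.4637) = 3.3401.

Step 5 — scale by n: T² = 5 · 3.3401 = 16.7006.

T² ≈ 16.7006


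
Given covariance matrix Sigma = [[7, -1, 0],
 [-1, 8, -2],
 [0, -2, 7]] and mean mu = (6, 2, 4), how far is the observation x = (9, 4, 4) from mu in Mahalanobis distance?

Step 1 — centre the observation: (x - mu) = (3, 2, 0).

Step 2 — invert Sigma (cofactor / det for 3×3, or solve directly):
  Sigma^{-1} = [[0.1457, 0.0196, 0.0056],
 [0.0196, 0.1373, 0.0392],
 [0.0056, 0.0392, 0.1541]].

Step 3 — form the quadratic (x - mu)^T · Sigma^{-1} · (x - mu):
  Sigma^{-1} · (x - mu) = (0.4762, 0.3333, 0.0952).
  (x - mu)^T · [Sigma^{-1} · (x - mu)] = (3)·(0.4762) + (2)·(0.3333) + (0)·(0.0952) = 2.0952.

Step 4 — take square root: d = √(2.0952) ≈ 1.4475.

d(x, mu) = √(2.0952) ≈ 1.4475


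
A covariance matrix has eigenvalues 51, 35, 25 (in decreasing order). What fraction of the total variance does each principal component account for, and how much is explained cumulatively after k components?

Step 1 — total variance = trace(Sigma) = Σ λ_i = 51 + 35 + 25 = 111.

Step 2 — fraction explained by component i = λ_i / Σ λ:
  PC1: 51/111 = 0.4595
  PC2: 35/111 = 0.3153
  PC3: 25/111 = 0.2252

Step 3 — cumulative fraction after k components = (λ_1 + ... + λ_k) / Σ λ:
  k = 1: 51/111 = 0.4595
  k = 2: (51 + 35)/111 = 86/111 = 0.7748
  k = 3: (51 + 35 + 25)/111 = 111/111 = 1

Summary (fraction, with percent):

explained: PC1 0.4595 (45.95%), PC2 0.3153 (31.53%), PC3 0.2252 (22.52%);  cumulative: 0.4595, 0.7748, 1


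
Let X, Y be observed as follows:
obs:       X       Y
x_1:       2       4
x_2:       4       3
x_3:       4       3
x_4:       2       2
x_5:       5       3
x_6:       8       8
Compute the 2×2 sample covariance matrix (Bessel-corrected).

Step 1 — column means:
  mean(X) = (2 + 4 + 4 + 2 + 5 + 8) / 6 = 25/6 = 4.1667
  mean(Y) = (4 + 3 + 3 + 2 + 3 + 8) / 6 = 23/6 = 3.8333

Step 2 — sample covariance S[i,j] = (1/(n-1)) · Σ_k (x_{k,i} - mean_i) · (x_{k,j} - mean_j), with n-1 = 5.
  S[X,X] = ((-2.1667)·(-2.1667) + (-0.1667)·(-0.1667) + (-0.1667)·(-0.1667) + (-2.1667)·(-2.1667) + (0.8333)·(0.8333) + (3.8333)·(3.8333)) / 5 = 24.8333/5 = 4.9667
  S[X,Y] = ((-2.1667)·(0.1667) + (-0.1667)·(-0.8333) + (-0.1667)·(-0.8333) + (-2.1667)·(-1.8333) + (0.8333)·(-0.8333) + (3.8333)·(4.1667)) / 5 = 19.1667/5 = 3.8333
  S[Y,Y] = ((0.1667)·(0.1667) + (-0.8333)·(-0.8333) + (-0.8333)·(-0.8333) + (-1.8333)·(-1.8333) + (-0.8333)·(-0.8333) + (4.1667)·(4.1667)) / 5 = 22.8333/5 = 4.5667

S is symmetric (S[j,i] = S[i,j]). Assembling:

S = [[4.9667, 3.8333],
 [3.8333, 4.5667]]


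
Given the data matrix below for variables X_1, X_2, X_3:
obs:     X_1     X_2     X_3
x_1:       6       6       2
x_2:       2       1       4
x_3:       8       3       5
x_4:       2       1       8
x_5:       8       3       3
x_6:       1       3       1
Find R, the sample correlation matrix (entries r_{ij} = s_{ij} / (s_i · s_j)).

Step 1 — column means:
  mean(X_1) = (6 + 2 + 8 + 2 + 8 + 1) / 6 = 27/6 = 4.5
  mean(X_2) = (6 + 1 + 3 + 1 + 3 + 3) / 6 = 17/6 = 2.8333
  mean(X_3) = (2 + 4 + 5 + 8 + 3 + 1) / 6 = 23/6 = 3.8333

Step 2 — sample variances and covariances s[i,j] = (1/(n-1)) · Σ_k (x_{k,i} - mean_i) · (x_{k,j} - mean_j), with n-1 = 5:
  s[X_1,X_1] = ((1.5)·(1.5) + (-2.5)·(-2.5) + (3.5)·(3.5) + (-2.5)·(-2.5) + (3.5)·(3.5) + (-3.5)·(-3.5)) / 5 = 51.5/5 = 10.3
  s[X_1,X_2] = ((1.5)·(3.1667) + (-2.5)·(-1.8333) + (3.5)·(0.1667) + (-2.5)·(-1.8333) + (3.5)·(0.1667) + (-3.5)·(0.1667)) / 5 = 14.5/5 = 2.9
  s[X_1,X_3] = ((1.5)·(-1.8333) + (-2.5)·(0.1667) + (3.5)·(1.1667) + (-2.5)·(4.1667) + (3.5)·(-0.8333) + (-3.5)·(-2.8333)) / 5 = -2.5/5 = -0.5
  s[X_2,X_2] = ((3.1667)·(3.1667) + (-1.8333)·(-1.8333) + (0.1667)·(0.1667) + (-1.8333)·(-1.8333) + (0.1667)·(0.1667) + (0.1667)·(0.1667)) / 5 = 16.8333/5 = 3.3667
  s[X_2,X_3] = ((3.1667)·(-1.8333) + (-1.8333)·(0.1667) + (0.1667)·(1.1667) + (-1.8333)·(4.1667) + (0.1667)·(-0.8333) + (0.1667)·(-2.8333)) / 5 = -14.1667/5 = -2.8333
  s[X_3,X_3] = ((-1.8333)·(-1.8333) + (0.1667)·(0.1667) + (1.1667)·(1.1667) + (4.1667)·(4.1667) + (-0.8333)·(-0.8333) + (-2.8333)·(-2.8333)) / 5 = 30.8333/5 = 6.1667
  Sample standard deviations s_i = √(s[i,i]):
  s(X_1) = √(10.3) = 3.2094
  s(X_2) = √(3.3667) = 1.8348
  s(X_3) = √(6.1667) = 2.4833

Step 3 — r_{ij} = s_{ij} / (s_i · s_j):
  r[X_1,X_1] = 1 (diagonal).
  r[X_1,X_2] = 2.9 / (3.2094 · 1.8348) = 2.9 / 5.8887 = 0.4925
  r[X_1,X_3] = -0.5 / (3.2094 · 2.4833) = -0.5 / 7.9697 = -0.0627
  r[X_2,X_2] = 1 (diagonal).
  r[X_2,X_3] = -2.8333 / (1.8348 · 2.4833) = -2.8333 / 4.5564 = -0.6218
  r[X_3,X_3] = 1 (diagonal).

R is symmetric with unit diagonal. Assembling:

R = [[1, 0.4925, -0.0627],
 [0.4925, 1, -0.6218],
 [-0.0627, -0.6218, 1]]


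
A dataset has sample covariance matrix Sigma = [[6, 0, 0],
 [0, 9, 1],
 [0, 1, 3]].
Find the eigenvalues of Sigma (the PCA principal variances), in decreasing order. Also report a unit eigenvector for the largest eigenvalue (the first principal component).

Step 1 — characteristic polynomial p(λ) = det(λI - Sigma) = λ³ - tr·λ² + c_1·λ - det, where tr = trace, c_1 = sum of the principal 2×2 minors, det = det(Sigma):
  tr = 6 + 9 + 3 = 18,
  c_1 = (6·9 - (0)²) + (6·3 - (0)²) + (9·3 - (1)²) = 54 + 18 + 26 = 98,
  det = 6·(9·3 - (1)²) - (0)·((0)·3 - (1)·(0)) + (0)·((0)·(1) - 9·(0)) = 6·(26) - (0)·(0) + (0)·(0) = 156.
  So p(λ) = λ³ - 18λ² + 98λ - 156.
Step 2 — look for an integer root (rational root theorem: any rational root is an integer divisor of 156). Testing λ = 6:
  p(6) = 216 - 648 + 588 - 156 = 0  ✓
  Dividing out (λ - 6): p(λ) = (λ - 6)(λ² - 12λ + 26).
Step 3 — remaining eigenvalues from the quadratic λ² - 12λ + 26 = 0:
  Δ = 12² - 4·26 = 144 - 104 = 40,  λ = (12 ± √40)/2 = (12 ± 6.3246)/2 ≈ 9.1623 or 2.8377.
  Sorted: λ_1 = 9.1623,  λ_2 = 6,  λ_3 = 2.8377  (check: sum = 18 = tr ✓).

Step 4 — unit eigenvector for λ_1 ≈ 9.1623: v spans the null space of (Sigma - λ_1 I), whose rows are
  r_1 = (-3.1623, 0, 0),  r_2 = (0, -0.1623, 1),  r_3 = (0, 1, -6.1623).
  v is orthogonal to every row, so take v ∝ r_1 × r_2 = ((0)·(1) - (0)·(-0.1623), (0)·(0) - (-3.1623)·(1), (-3.1623)·(-0.1623) - (0)·(0)) ≈ (0, 3.1623, 0.5132).
  Let u = (0, 3.1623, 0.5132).
  ||u|| = √((0)² + (3.1623)² + (0.5132)²) = √(10.2633) ≈ 3.2036,  v_1 = u/||u|| ≈ (0, 0.9871, 0.1602) (||v_1|| = 1).

λ_1 = 9.1623,  λ_2 = 6,  λ_3 = 2.8377;  v_1 ≈ (0, 0.9871, 0.1602)


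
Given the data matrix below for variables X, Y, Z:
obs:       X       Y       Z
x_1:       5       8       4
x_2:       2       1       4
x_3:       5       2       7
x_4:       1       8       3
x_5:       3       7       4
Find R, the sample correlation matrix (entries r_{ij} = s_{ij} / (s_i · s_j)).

Step 1 — column means:
  mean(X) = (5 + 2 + 5 + 1 + 3) / 5 = 16/5 = 3.2
  mean(Y) = (8 + 1 + 2 + 8 + 7) / 5 = 26/5 = 5.2
  mean(Z) = (4 + 4 + 7 + 3 + 4) / 5 = 22/5 = 4.4

Step 2 — sample variances and covariances s[i,j] = (1/(n-1)) · Σ_k (x_{k,i} - mean_i) · (x_{k,j} - mean_j), with n-1 = 4:
  s[X,X] = ((1.8)·(1.8) + (-1.2)·(-1.2) + (1.8)·(1.8) + (-2.2)·(-2.2) + (-0.2)·(-0.2)) / 4 = 12.8/4 = 3.2
  s[X,Y] = ((1.8)·(2.8) + (-1.2)·(-4.2) + (1.8)·(-3.2) + (-2.2)·(2.8) + (-0.2)·(1.8)) / 4 = -2.2/4 = -0.55
  s[X,Z] = ((1.8)·(-0.4) + (-1.2)·(-0.4) + (1.8)·(2.6) + (-2.2)·(-1.4) + (-0.2)·(-0.4)) / 4 = 7.6/4 = 1.9
  s[Y,Y] = ((2.8)·(2.8) + (-4.2)·(-4.2) + (-3.2)·(-3.2) + (2.8)·(2.8) + (1.8)·(1.8)) / 4 = 46.8/4 = 11.7
  s[Y,Z] = ((2.8)·(-0.4) + (-4.2)·(-0.4) + (-3.2)·(2.6) + (2.8)·(-1.4) + (1.8)·(-0.4)) / 4 = -12.4/4 = -3.1
  s[Z,Z] = ((-0.4)·(-0.4) + (-0.4)·(-0.4) + (2.6)·(2.6) + (-1.4)·(-1.4) + (-0.4)·(-0.4)) / 4 = 9.2/4 = 2.3
  Sample standard deviations s_i = √(s[i,i]):
  s(X) = √(3.2) = 1.7889
  s(Y) = √(11.7) = 3.4205
  s(Z) = √(2.3) = 1.5166

Step 3 — r_{ij} = s_{ij} / (s_i · s_j):
  r[X,X] = 1 (diagonal).
  r[X,Y] = -0.55 / (1.7889 · 3.4205) = -0.55 / 6.1188 = -0.0899
  r[X,Z] = 1.9 / (1.7889 · 1.5166) = 1.9 / 2.7129 = 0.7003
  r[Y,Y] = 1 (diagonal).
  r[Y,Z] = -3.1 / (3.4205 · 1.5166) = -3.1 / 5.1875 = -0.5976
  r[Z,Z] = 1 (diagonal).

R is symmetric with unit diagonal. Assembling:

R = [[1, -0.0899, 0.7003],
 [-0.0899, 1, -0.5976],
 [0.7003, -0.5976, 1]]


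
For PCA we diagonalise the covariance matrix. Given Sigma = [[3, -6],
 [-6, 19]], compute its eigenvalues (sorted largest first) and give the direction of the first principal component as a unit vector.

Step 1 — characteristic polynomial of 2×2 Sigma:
  det(Sigma - λI) = λ² - trace · λ + det = 0.
  trace = 3 + 19 = 22, det = 3·19 - (-6)² = 21.
Step 2 — discriminant:
  Δ = trace² - 4·det = 484 - 84 = 400.
Step 3 — eigenvalues:
  λ = (trace ± √Δ)/2 = (22 ± 20)/2,
  λ_1 = 21,  λ_2 = 1.

Step 4 — unit eigenvector for λ_1: solve (Sigma - λ_1 I)v = 0. First row:
  (3 - 21)·v_x + (-6)·v_y = 0, i.e. (-18)·v_x + (-6)·v_y = 0,
  so v ∝ (b, λ_1 - a) = (-6, 18); multiply by -1 so the first entry is positive: u = (6, -18).
  ||u|| = √((6)² + (-18)²) = √(360) ≈ 18.9737,
  v_1 = u/||u|| ≈ (0.3162, -0.9487) (||v_1|| = 1).

λ_1 = 21,  λ_2 = 1;  v_1 ≈ (0.3162, -0.9487)


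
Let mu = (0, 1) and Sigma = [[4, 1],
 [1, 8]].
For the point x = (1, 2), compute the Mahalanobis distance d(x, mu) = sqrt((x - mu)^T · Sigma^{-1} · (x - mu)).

Step 1 — centre the observation: (x - mu) = (1, 1).

Step 2 — invert Sigma. det(Sigma) = 4·8 - (1)² = 31.
  Sigma^{-1} = (1/det) · [[d, -b], [-b, a]] = [[0.2581, -0.0323],
 [-0.0323, 0.129]].

Step 3 — form the quadratic (x - mu)^T · Sigma^{-1} · (x - mu):
  Sigma^{-1} · (x - mu) = (0.2258, 0.0968).
  (x - mu)^T · [Sigma^{-1} · (x - mu)] = (1)·(0.2258) + (1)·(0.0968) = 0.3226.

Step 4 — take square root: d = √(0.3226) ≈ 0.568.

d(x, mu) = √(0.3226) ≈ 0.568


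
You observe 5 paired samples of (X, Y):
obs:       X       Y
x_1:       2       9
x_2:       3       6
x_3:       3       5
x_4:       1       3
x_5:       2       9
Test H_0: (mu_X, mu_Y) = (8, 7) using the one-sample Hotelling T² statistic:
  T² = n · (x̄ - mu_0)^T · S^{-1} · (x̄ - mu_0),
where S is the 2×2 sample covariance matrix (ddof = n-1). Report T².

Step 1 — sample mean vector:
  mean(X) = (2 + 3 + 3 + 1 + 2) / 5 = 11/5 = 2.2
  mean(Y) = (9 + 6 + 5 + 3 + 9) / 5 = 32/5 = 6.4
  x̄ = (2.2, 6.4),  deviation x̄ - mu_0 = (2.2, 6.4) - (8, 7) = (-5.8, -0.6).

Step 2 — sample covariance matrix, S[i,j] = (1/(n-1)) · Σ_k (x_{k,i} - mean_i) · (x_{k,j} - mean_j), divisor n-1 = 4:
  S[X,X] = ((-0.2)·(-0.2) + (0.8)·(0.8) + (0.8)·(0.8) + (-1.2)·(-1.2) + (-0.2)·(-0.2)) / 4 = 2.8/4 = 0.7
  S[X,Y] = ((-0.2)·(2.6) + (0.8)·(-0.4) + (0.8)·(-1.4) + (-1.2)·(-3.4) + (-0.2)·(2.6)) / 4 = 1.6/4 = 0.4
  S[Y,Y] = ((2.6)·(2.6) + (-0.4)·(-0.4) + (-1.4)·(-1.4) + (-3.4)·(-3.4) + (2.6)·(2.6)) / 4 = 27.2/4 = 6.8
  S = [[0.7, 0.4],
 [0.4, 6.8]].

Step 3 — invert S. det(S) = 0.7·6.8 - (0.4)² = 4.6.
  S^{-1} = (1/det) · [[d, -b], [-b, a]] = [[1.4783, -0.087],
 [-0.087, 0.1522]].

Step 4 — quadratic form (x̄ - mu_0)^T · S^{-1} · (x̄ - mu_0):
  S^{-1} · (x̄ - mu_0) = (-8.5217, 0.413),
  (x̄ - mu_0)^T · [...] = (-5.8)·(-8.5217) + (-0.6)·(0.413) = 49.1783.

Step 5 — scale by n: T² = 5 · 49.1783 = 245.8913.

T² ≈ 245.8913


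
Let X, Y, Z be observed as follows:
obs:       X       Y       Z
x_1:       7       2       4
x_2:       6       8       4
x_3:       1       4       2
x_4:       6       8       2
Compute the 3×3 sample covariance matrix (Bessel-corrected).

Step 1 — column means:
  mean(X) = (7 + 6 + 1 + 6) / 4 = 20/4 = 5
  mean(Y) = (2 + 8 + 4 + 8) / 4 = 22/4 = 5.5
  mean(Z) = (4 + 4 + 2 + 2) / 4 = 12/4 = 3

Step 2 — sample covariance S[i,j] = (1/(n-1)) · Σ_k (x_{k,i} - mean_i) · (x_{k,j} - mean_j), with n-1 = 3.
  S[X,X] = ((2)·(2) + (1)·(1) + (-4)·(-4) + (1)·(1)) / 3 = 22/3 = 7.3333
  S[X,Y] = ((2)·(-3.5) + (1)·(2.5) + (-4)·(-1.5) + (1)·(2.5)) / 3 = 4/3 = 1.3333
  S[X,Z] = ((2)·(1) + (1)·(1) + (-4)·(-1) + (1)·(-1)) / 3 = 6/3 = 2
  S[Y,Y] = ((-3.5)·(-3.5) + (2.5)·(2.5) + (-1.5)·(-1.5) + (2.5)·(2.5)) / 3 = 27/3 = 9
  S[Y,Z] = ((-3.5)·(1) + (2.5)·(1) + (-1.5)·(-1) + (2.5)·(-1)) / 3 = -2/3 = -0.6667
  S[Z,Z] = ((1)·(1) + (1)·(1) + (-1)·(-1) + (-1)·(-1)) / 3 = 4/3 = 1.3333

S is symmetric (S[j,i] = S[i,j]). Assembling:

S = [[7.3333, 1.3333, 2],
 [1.3333, 9, -0.6667],
 [2, -0.6667, 1.3333]]


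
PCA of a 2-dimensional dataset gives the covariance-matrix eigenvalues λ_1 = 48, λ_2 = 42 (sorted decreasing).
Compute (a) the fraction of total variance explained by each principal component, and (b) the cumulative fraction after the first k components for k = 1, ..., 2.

Step 1 — total variance = trace(Sigma) = Σ λ_i = 48 + 42 = 90.

Step 2 — fraction explained by component i = λ_i / Σ λ:
  PC1: 48/90 = 0.5333
  PC2: 42/90 = 0.4667

Step 3 — cumulative fraction after k components = (λ_1 + ... + λ_k) / Σ λ:
  k = 1: 48/90 = 0.5333
  k = 2: (48 + 42)/90 = 90/90 = 1

Summary (fraction, with percent):

explained: PC1 0.5333 (53.33%), PC2 0.4667 (46.67%);  cumulative: 0.5333, 1


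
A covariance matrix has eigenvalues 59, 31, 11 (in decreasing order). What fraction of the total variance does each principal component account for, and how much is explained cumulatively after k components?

Step 1 — total variance = trace(Sigma) = Σ λ_i = 59 + 31 + 11 = 101.

Step 2 — fraction explained by component i = λ_i / Σ λ:
  PC1: 59/101 = 0.5842
  PC2: 31/101 = 0.3069
  PC3: 11/101 = 0.1089

Step 3 — cumulative fraction after k components = (λ_1 + ... + λ_k) / Σ λ:
  k = 1: 59/101 = 0.5842
  k = 2: (59 + 31)/101 = 90/101 = 0.8911
  k = 3: (59 + 31 + 11)/101 = 101/101 = 1

Summary (fraction, with percent):

explained: PC1 0.5842 (58.42%), PC2 0.3069 (30.69%), PC3 0.1089 (10.89%);  cumulative: 0.5842, 0.8911, 1


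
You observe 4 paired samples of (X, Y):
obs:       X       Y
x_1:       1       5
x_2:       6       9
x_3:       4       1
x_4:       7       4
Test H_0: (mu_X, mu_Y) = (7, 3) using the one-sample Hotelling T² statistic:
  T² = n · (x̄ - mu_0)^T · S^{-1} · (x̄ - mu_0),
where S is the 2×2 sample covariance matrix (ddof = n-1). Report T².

Step 1 — sample mean vector:
  mean(X) = (1 + 6 + 4 + 7) / 4 = 18/4 = 4.5
  mean(Y) = (5 + 9 + 1 + 4) / 4 = 19/4 = 4.75
  x̄ = (4.5, 4.75),  deviation x̄ - mu_0 = (4.5, 4.75) - (7, 3) = (-2.5, 1.75).

Step 2 — sample covariance matrix, S[i,j] = (1/(n-1)) · Σ_k (x_{k,i} - mean_i) · (x_{k,j} - mean_j), divisor n-1 = 3:
  S[X,X] = ((-3.5)·(-3.5) + (1.5)·(1.5) + (-0.5)·(-0.5) + (2.5)·(2.5)) / 3 = 21/3 = 7
  S[X,Y] = ((-3.5)·(0.25) + (1.5)·(4.25) + (-0.5)·(-3.75) + (2.5)·(-0.75)) / 3 = 5.5/3 = 1.8333
  S[Y,Y] = ((0.25)·(0.25) + (4.25)·(4.25) + (-3.75)·(-3.75) + (-0.75)·(-0.75)) / 3 = 32.75/3 = 10.9167
  S = [[7, 1.8333],
 [1.8333, 10.9167]].

Step 3 — invert S. det(S) = 7·10.9167 - (1.8333)² = 73.0556.
  S^{-1} = (1/det) · [[d, -b], [-b, a]] = [[0.1494, -0.0251],
 [-0.0251, 0.0958]].

Step 4 — quadratic form (x̄ - mu_0)^T · S^{-1} · (x̄ - mu_0):
  S^{-1} · (x̄ - mu_0) = (-0.4175, 0.2304),
  (x̄ - mu_0)^T · [...] = (-2.5)·(-0.4175) + (1.75)·(0.2304) = 1.447.

Step 5 — scale by n: T² = 4 · 1.447 = 5.7878.

T² ≈ 5.7878


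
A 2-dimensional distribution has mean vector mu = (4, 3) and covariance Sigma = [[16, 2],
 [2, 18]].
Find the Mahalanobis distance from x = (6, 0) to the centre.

Step 1 — centre the observation: (x - mu) = (2, -3).

Step 2 — invert Sigma. det(Sigma) = 16·18 - (2)² = 284.
  Sigma^{-1} = (1/det) · [[d, -b], [-b, a]] = [[0.0634, -0.007],
 [-0.007, 0.0563]].

Step 3 — form the quadratic (x - mu)^T · Sigma^{-1} · (x - mu):
  Sigma^{-1} · (x - mu) = (0.1479, -0.1831).
  (x - mu)^T · [Sigma^{-1} · (x - mu)] = (2)·(0.1479) + (-3)·(-0.1831) = 0.8451.

Step 4 — take square root: d = √(0.8451) ≈ 0.9193.

d(x, mu) = √(0.8451) ≈ 0.9193


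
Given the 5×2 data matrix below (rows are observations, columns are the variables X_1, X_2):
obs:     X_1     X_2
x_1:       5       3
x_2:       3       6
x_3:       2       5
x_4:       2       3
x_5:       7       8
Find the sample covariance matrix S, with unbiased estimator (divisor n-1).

Step 1 — column means:
  mean(X_1) = (5 + 3 + 2 + 2 + 7) / 5 = 19/5 = 3.8
  mean(X_2) = (3 + 6 + 5 + 3 + 8) / 5 = 25/5 = 5

Step 2 — sample covariance S[i,j] = (1/(n-1)) · Σ_k (x_{k,i} - mean_i) · (x_{k,j} - mean_j), with n-1 = 4.
  S[X_1,X_1] = ((1.2)·(1.2) + (-0.8)·(-0.8) + (-1.8)·(-1.8) + (-1.8)·(-1.8) + (3.2)·(3.2)) / 4 = 18.8/4 = 4.7
  S[X_1,X_2] = ((1.2)·(-2) + (-0.8)·(1) + (-1.8)·(0) + (-1.8)·(-2) + (3.2)·(3)) / 4 = 10/4 = 2.5
  S[X_2,X_2] = ((-2)·(-2) + (1)·(1) + (0)·(0) + (-2)·(-2) + (3)·(3)) / 4 = 18/4 = 4.5

S is symmetric (S[j,i] = S[i,j]). Assembling:

S = [[4.7, 2.5],
 [2.5, 4.5]]


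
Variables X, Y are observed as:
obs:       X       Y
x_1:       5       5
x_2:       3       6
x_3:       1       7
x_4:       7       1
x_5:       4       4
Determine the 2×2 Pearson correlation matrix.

Step 1 — column means:
  mean(X) = (5 + 3 + 1 + 7 + 4) / 5 = 20/5 = 4
  mean(Y) = (5 + 6 + 7 + 1 + 4) / 5 = 23/5 = 4.6

Step 2 — sample variances and covariances s[i,j] = (1/(n-1)) · Σ_k (x_{k,i} - mean_i) · (x_{k,j} - mean_j), with n-1 = 4:
  s[X,X] = ((1)·(1) + (-1)·(-1) + (-3)·(-3) + (3)·(3) + (0)·(0)) / 4 = 20/4 = 5
  s[X,Y] = ((1)·(0.4) + (-1)·(1.4) + (-3)·(2.4) + (3)·(-3.6) + (0)·(-0.6)) / 4 = -19/4 = -4.75
  s[Y,Y] = ((0.4)·(0.4) + (1.4)·(1.4) + (2.4)·(2.4) + (-3.6)·(-3.6) + (-0.6)·(-0.6)) / 4 = 21.2/4 = 5.3
  Sample standard deviations s_i = √(s[i,i]):
  s(X) = √(5) = 2.2361
  s(Y) = √(5.3) = 2.3022

Step 3 — r_{ij} = s_{ij} / (s_i · s_j):
  r[X,X] = 1 (diagonal).
  r[X,Y] = -4.75 / (2.2361 · 2.3022) = -4.75 / 5.1478 = -0.9227
  r[Y,Y] = 1 (diagonal).

R is symmetric with unit diagonal. Assembling:

R = [[1, -0.9227],
 [-0.9227, 1]]


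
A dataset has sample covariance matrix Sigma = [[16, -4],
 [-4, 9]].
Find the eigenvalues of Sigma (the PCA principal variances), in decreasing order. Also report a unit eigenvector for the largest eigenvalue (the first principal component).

Step 1 — characteristic polynomial of 2×2 Sigma:
  det(Sigma - λI) = λ² - trace · λ + det = 0.
  trace = 16 + 9 = 25, det = 16·9 - (-4)² = 128.
Step 2 — discriminant:
  Δ = trace² - 4·det = 625 - 512 = 113.
Step 3 — eigenvalues:
  λ = (trace ± √Δ)/2 = (25 ± 10.6301)/2,
  λ_1 = 17.8151,  λ_2 = 7.1849.

Step 4 — unit eigenvector for λ_1: solve (Sigma - λ_1 I)v = 0. First row:
  (16 - 17.8151)·v_x + (-4)·v_y = 0, i.e. (-1.8151)·v_x + (-4)·v_y = 0,
  so v ∝ (b, λ_1 - a) = (-4, 1.8151); multiply by -1 so the first entry is positive: u = (4, -1.8151).
  ||u|| = √((4)² + (-1.8151)²) = √(19.2945) ≈ 4.3925,
  v_1 = u/||u|| ≈ (0.9106, -0.4132) (||v_1|| = 1).

λ_1 = 17.8151,  λ_2 = 7.1849;  v_1 ≈ (0.9106, -0.4132)


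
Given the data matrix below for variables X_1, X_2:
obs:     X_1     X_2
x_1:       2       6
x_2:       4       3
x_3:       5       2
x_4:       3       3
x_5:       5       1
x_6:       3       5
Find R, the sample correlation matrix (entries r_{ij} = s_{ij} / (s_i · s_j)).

Step 1 — column means:
  mean(X_1) = (2 + 4 + 5 + 3 + 5 + 3) / 6 = 22/6 = 3.6667
  mean(X_2) = (6 + 3 + 2 + 3 + 1 + 5) / 6 = 20/6 = 3.3333

Step 2 — sample variances and covariances s[i,j] = (1/(n-1)) · Σ_k (x_{k,i} - mean_i) · (x_{k,j} - mean_j), with n-1 = 5:
  s[X_1,X_1] = ((-1.6667)·(-1.6667) + (0.3333)·(0.3333) + (1.3333)·(1.3333) + (-0.6667)·(-0.6667) + (1.3333)·(1.3333) + (-0.6667)·(-0.6667)) / 5 = 7.3333/5 = 1.4667
  s[X_1,X_2] = ((-1.6667)·(2.6667) + (0.3333)·(-0.3333) + (1.3333)·(-1.3333) + (-0.6667)·(-0.3333) + (1.3333)·(-2.3333) + (-0.6667)·(1.6667)) / 5 = -10.3333/5 = -2.0667
  s[X_2,X_2] = ((2.6667)·(2.6667) + (-0.3333)·(-0.3333) + (-1.3333)·(-1.3333) + (-0.3333)·(-0.3333) + (-2.3333)·(-2.3333) + (1.6667)·(1.6667)) / 5 = 17.3333/5 = 3.4667
  Sample standard deviations s_i = √(s[i,i]):
  s(X_1) = √(1.4667) = 1.2111
  s(X_2) = √(3.4667) = 1.8619

Step 3 — r_{ij} = s_{ij} / (s_i · s_j):
  r[X_1,X_1] = 1 (diagonal).
  r[X_1,X_2] = -2.0667 / (1.2111 · 1.8619) = -2.0667 / 2.2549 = -0.9165
  r[X_2,X_2] = 1 (diagonal).

R is symmetric with unit diagonal. Assembling:

R = [[1, -0.9165],
 [-0.9165, 1]]


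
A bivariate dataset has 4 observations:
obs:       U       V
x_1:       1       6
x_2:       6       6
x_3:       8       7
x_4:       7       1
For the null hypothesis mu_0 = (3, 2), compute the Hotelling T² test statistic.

Step 1 — sample mean vector:
  mean(U) = (1 + 6 + 8 + 7) / 4 = 22/4 = 5.5
  mean(V) = (6 + 6 + 7 + 1) / 4 = 20/4 = 5
  x̄ = (5.5, 5),  deviation x̄ - mu_0 = (5.5, 5) - (3, 2) = (2.5, 3).

Step 2 — sample covariance matrix, S[i,j] = (1/(n-1)) · Σ_k (x_{k,i} - mean_i) · (x_{k,j} - mean_j), divisor n-1 = 3:
  S[U,U] = ((-4.5)·(-4.5) + (0.5)·(0.5) + (2.5)·(2.5) + (1.5)·(1.5)) / 3 = 29/3 = 9.6667
  S[U,V] = ((-4.5)·(1) + (0.5)·(1) + (2.5)·(2) + (1.5)·(-4)) / 3 = -5/3 = -1.6667
  S[V,V] = ((1)·(1) + (1)·(1) + (2)·(2) + (-4)·(-4)) / 3 = 22/3 = 7.3333
  S = [[9.6667, -1.6667],
 [-1.6667, 7.3333]].

Step 3 — invert S. det(S) = 9.6667·7.3333 - (-1.6667)² = 68.1111.
  S^{-1} = (1/det) · [[d, -b], [-b, a]] = [[0.1077, 0.0245],
 [0.0245, 0.1419]].

Step 4 — quadratic form (x̄ - mu_0)^T · S^{-1} · (x̄ - mu_0):
  S^{-1} · (x̄ - mu_0) = (0.3426, 0.4869),
  (x̄ - mu_0)^T · [...] = (2.5)·(0.3426) + (3)·(0.4869) = 2.3173.

Step 5 — scale by n: T² = 4 · 2.3173 = 9.2692.

T² ≈ 9.2692


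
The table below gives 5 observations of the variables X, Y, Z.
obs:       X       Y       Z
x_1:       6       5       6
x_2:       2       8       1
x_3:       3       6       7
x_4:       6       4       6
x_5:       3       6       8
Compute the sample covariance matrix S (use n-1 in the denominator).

Step 1 — column means:
  mean(X) = (6 + 2 + 3 + 6 + 3) / 5 = 20/5 = 4
  mean(Y) = (5 + 8 + 6 + 4 + 6) / 5 = 29/5 = 5.8
  mean(Z) = (6 + 1 + 7 + 6 + 8) / 5 = 28/5 = 5.6

Step 2 — sample covariance S[i,j] = (1/(n-1)) · Σ_k (x_{k,i} - mean_i) · (x_{k,j} - mean_j), with n-1 = 4.
  S[X,X] = ((2)·(2) + (-2)·(-2) + (-1)·(-1) + (2)·(2) + (-1)·(-1)) / 4 = 14/4 = 3.5
  S[X,Y] = ((2)·(-0.8) + (-2)·(2.2) + (-1)·(0.2) + (2)·(-1.8) + (-1)·(0.2)) / 4 = -10/4 = -2.5
  S[X,Z] = ((2)·(0.4) + (-2)·(-4.6) + (-1)·(1.4) + (2)·(0.4) + (-1)·(2.4)) / 4 = 7/4 = 1.75
  S[Y,Y] = ((-0.8)·(-0.8) + (2.2)·(2.2) + (0.2)·(0.2) + (-1.8)·(-1.8) + (0.2)·(0.2)) / 4 = 8.8/4 = 2.2
  S[Y,Z] = ((-0.8)·(0.4) + (2.2)·(-4.6) + (0.2)·(1.4) + (-1.8)·(0.4) + (0.2)·(2.4)) / 4 = -10.4/4 = -2.6
  S[Z,Z] = ((0.4)·(0.4) + (-4.6)·(-4.6) + (1.4)·(1.4) + (0.4)·(0.4) + (2.4)·(2.4)) / 4 = 29.2/4 = 7.3

S is symmetric (S[j,i] = S[i,j]). Assembling:

S = [[3.5, -2.5, 1.75],
 [-2.5, 2.2, -2.6],
 [1.75, -2.6, 7.3]]


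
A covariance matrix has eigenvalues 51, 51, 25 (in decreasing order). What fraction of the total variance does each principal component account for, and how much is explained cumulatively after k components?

Step 1 — total variance = trace(Sigma) = Σ λ_i = 51 + 51 + 25 = 127.

Step 2 — fraction explained by component i = λ_i / Σ λ:
  PC1: 51/127 = 0.4016
  PC2: 51/127 = 0.4016
  PC3: 25/127 = 0.1969

Step 3 — cumulative fraction after k components = (λ_1 + ... + λ_k) / Σ λ:
  k = 1: 51/127 = 0.4016
  k = 2: (51 + 51)/127 = 102/127 = 0.8031
  k = 3: (51 + 51 + 25)/127 = 127/127 = 1

Summary (fraction, with percent):

explained: PC1 0.4016 (40.16%), PC2 0.4016 (40.16%), PC3 0.1969 (19.69%);  cumulative: 0.4016, 0.8031, 1


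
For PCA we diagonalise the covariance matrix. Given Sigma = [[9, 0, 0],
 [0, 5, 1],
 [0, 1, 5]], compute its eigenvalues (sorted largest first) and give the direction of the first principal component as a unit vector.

Step 1 — characteristic polynomial p(λ) = det(λI - Sigma) = λ³ - tr·λ² + c_1·λ - det, where tr = trace, c_1 = sum of the principal 2×2 minors, det = det(Sigma):
  tr = 9 + 5 + 5 = 19,
  c_1 = (9·5 - (0)²) + (9·5 - (0)²) + (5·5 - (1)²) = 45 + 45 + 24 = 114,
  det = 9·(5·5 - (1)²) - (0)·((0)·5 - (1)·(0)) + (0)·((0)·(1) - 5·(0)) = 9·(24) - (0)·(0) + (0)·(0) = 216.
  So p(λ) = λ³ - 19λ² + 114λ - 216.
Step 2 — look for an integer root (rational root theorem: any rational root is an integer divisor of 216). Testing λ = 4:
  p(4) = 64 - 304 + 456 - 216 = 0  ✓
  Dividing out (λ - 4): p(λ) = (λ - 4)(λ² - 15λ + 54).
Step 3 — remaining eigenvalues from the quadratic λ² - 15λ + 54 = 0:
  Δ = 15² - 4·54 = 225 - 216 = 9,  λ = (15 ± √9)/2 = (15 ± 3)/2 = 9 or 6.
  Sorted: λ_1 = 9,  λ_2 = 6,  λ_3 = 4  (check: sum = 19 = tr ✓).

Step 4 — unit eigenvector for λ_1 = 9: v spans the null space of (Sigma - λ_1 I), whose rows are
  r_1 = (0, 0, 0),  r_2 = (0, -4, 1),  r_3 = (0, 1, -4).
  v is orthogonal to every row, so take v ∝ r_2 × r_3 = ((-4)·(-4) - (1)·(1), (1)·(0) - (0)·(-4), (0)·(1) - (-4)·(0)) = (15, 0, 0).
  Rescale (divide by 15): u = (1, 0, 0).
  ||u|| = √((1)² + (0)² + (0)²) = √(1) = 1,  v_1 = u/||u|| ≈ (1, 0, 0) (||v_1|| = 1).

λ_1 = 9,  λ_2 = 6,  λ_3 = 4;  v_1 ≈ (1, 0, 0)


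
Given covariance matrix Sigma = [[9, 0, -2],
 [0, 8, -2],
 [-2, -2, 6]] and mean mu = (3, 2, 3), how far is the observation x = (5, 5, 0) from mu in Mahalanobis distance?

Step 1 — centre the observation: (x - mu) = (2, 3, -3).

Step 2 — invert Sigma (cofactor / det for 3×3, or solve directly):
  Sigma^{-1} = [[0.1209, 0.011, 0.044],
 [0.011, 0.1374, 0.0495],
 [0.044, 0.0495, 0.1978]].

Step 3 — form the quadratic (x - mu)^T · Sigma^{-1} · (x - mu):
  Sigma^{-1} · (x - mu) = (0.1429, 0.2857, -0.3571).
  (x - mu)^T · [Sigma^{-1} · (x - mu)] = (2)·(0.1429) + (3)·(0.2857) + (-3)·(-0.3571) = 2.2143.

Step 4 — take square root: d = √(2.2143) ≈ 1.488.

d(x, mu) = √(2.2143) ≈ 1.488


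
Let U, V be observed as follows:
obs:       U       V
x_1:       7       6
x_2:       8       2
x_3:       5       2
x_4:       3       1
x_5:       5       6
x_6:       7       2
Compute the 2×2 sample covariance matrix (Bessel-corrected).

Step 1 — column means:
  mean(U) = (7 + 8 + 5 + 3 + 5 + 7) / 6 = 35/6 = 5.8333
  mean(V) = (6 + 2 + 2 + 1 + 6 + 2) / 6 = 19/6 = 3.1667

Step 2 — sample covariance S[i,j] = (1/(n-1)) · Σ_k (x_{k,i} - mean_i) · (x_{k,j} - mean_j), with n-1 = 5.
  S[U,U] = ((1.1667)·(1.1667) + (2.1667)·(2.1667) + (-0.8333)·(-0.8333) + (-2.8333)·(-2.8333) + (-0.8333)·(-0.8333) + (1.1667)·(1.1667)) / 5 = 16.8333/5 = 3.3667
  S[U,V] = ((1.1667)·(2.8333) + (2.1667)·(-1.1667) + (-0.8333)·(-1.1667) + (-2.8333)·(-2.1667) + (-0.8333)·(2.8333) + (1.1667)·(-1.1667)) / 5 = 4.1667/5 = 0.8333
  S[V,V] = ((2.8333)·(2.8333) + (-1.1667)·(-1.1667) + (-1.1667)·(-1.1667) + (-2.1667)·(-2.1667) + (2.8333)·(2.8333) + (-1.1667)·(-1.1667)) / 5 = 24.8333/5 = 4.9667

S is symmetric (S[j,i] = S[i,j]). Assembling:

S = [[3.3667, 0.8333],
 [0.8333, 4.9667]]


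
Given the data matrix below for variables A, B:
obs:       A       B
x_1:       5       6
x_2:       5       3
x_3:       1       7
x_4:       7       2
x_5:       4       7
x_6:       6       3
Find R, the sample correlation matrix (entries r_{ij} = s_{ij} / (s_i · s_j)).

Step 1 — column means:
  mean(A) = (5 + 5 + 1 + 7 + 4 + 6) / 6 = 28/6 = 4.6667
  mean(B) = (6 + 3 + 7 + 2 + 7 + 3) / 6 = 28/6 = 4.6667

Step 2 — sample variances and covariances s[i,j] = (1/(n-1)) · Σ_k (x_{k,i} - mean_i) · (x_{k,j} - mean_j), with n-1 = 5:
  s[A,A] = ((0.3333)·(0.3333) + (0.3333)·(0.3333) + (-3.6667)·(-3.6667) + (2.3333)·(2.3333) + (-0.6667)·(-0.6667) + (1.3333)·(1.3333)) / 5 = 21.3333/5 = 4.2667
  s[A,B] = ((0.3333)·(1.3333) + (0.3333)·(-1.6667) + (-3.6667)·(2.3333) + (2.3333)·(-2.6667) + (-0.6667)·(2.3333) + (1.3333)·(-1.6667)) / 5 = -18.6667/5 = -3.7333
  s[B,B] = ((1.3333)·(1.3333) + (-1.6667)·(-1.6667) + (2.3333)·(2.3333) + (-2.6667)·(-2.6667) + (2.3333)·(2.3333) + (-1.6667)·(-1.6667)) / 5 = 25.3333/5 = 5.0667
  Sample standard deviations s_i = √(s[i,i]):
  s(A) = √(4.2667) = 2.0656
  s(B) = √(5.0667) = 2.2509

Step 3 — r_{ij} = s_{ij} / (s_i · s_j):
  r[A,A] = 1 (diagonal).
  r[A,B] = -3.7333 / (2.0656 · 2.2509) = -3.7333 / 4.6495 = -0.803
  r[B,B] = 1 (diagonal).

R is symmetric with unit diagonal. Assembling:

R = [[1, -0.803],
 [-0.803, 1]]


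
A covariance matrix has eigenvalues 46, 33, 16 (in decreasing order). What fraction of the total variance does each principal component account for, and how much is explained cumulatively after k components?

Step 1 — total variance = trace(Sigma) = Σ λ_i = 46 + 33 + 16 = 95.

Step 2 — fraction explained by component i = λ_i / Σ λ:
  PC1: 46/95 = 0.4842
  PC2: 33/95 = 0.3474
  PC3: 16/95 = 0.1684

Step 3 — cumulative fraction after k components = (λ_1 + ... + λ_k) / Σ λ:
  k = 1: 46/95 = 0.4842
  k = 2: (46 + 33)/95 = 79/95 = 0.8316
  k = 3: (46 + 33 + 16)/95 = 95/95 = 1

Summary (fraction, with percent):

explained: PC1 0.4842 (48.42%), PC2 0.3474 (34.74%), PC3 0.1684 (16.84%);  cumulative: 0.4842, 0.8316, 1


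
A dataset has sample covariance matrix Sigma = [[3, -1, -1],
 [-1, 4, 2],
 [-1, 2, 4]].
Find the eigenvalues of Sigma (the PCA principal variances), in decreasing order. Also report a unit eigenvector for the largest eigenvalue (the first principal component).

Step 1 — characteristic polynomial p(λ) = det(λI - Sigma) = λ³ - tr·λ² + c_1·λ - det, where tr = trace, c_1 = sum of the principal 2×2 minors, det = det(Sigma):
  tr = 3 + 4 + 4 = 11,
  c_1 = (3·4 - (-1)²) + (3·4 - (-1)²) + (4·4 - (2)²) = 11 + 11 + 12 = 34,
  det = 3·(4·4 - (2)²) - (-1)·((-1)·4 - (2)·(-1)) + (-1)·((-1)·(2) - 4·(-1)) = 3·(12) - (-1)·(-2) + (-1)·(2) = 32.
  So p(λ) = λ³ - 11λ² + 34λ - 32.
Step 2 — look for an integer root (rational root theorem: any rational root is an integer divisor of 32). Testing λ = 2:
  p(2) = 8 - 44 + 68 - 32 = 0  ✓
  Dividing out (λ - 2): p(λ) = (λ - 2)(λ² - 9λ + 16).
Step 3 — remaining eigenvalues from the quadratic λ² - 9λ + 16 = 0:
  Δ = 9² - 4·16 = 81 - 64 = 17,  λ = (9 ± √17)/2 = (9 ± 4.1231)/2 ≈ 6.5616 or 2.4384.
  Sorted: λ_1 = 6.5616,  λ_2 = 2.4384,  λ_3 = 2  (check: sum = 11 = tr ✓).

Step 4 — unit eigenvector for λ_1 ≈ 6.5616: v spans the null space of (Sigma - λ_1 I), whose rows are
  r_1 = (-3.5616, -1, -1),  r_2 = (-1, -2.5616, 2),  r_3 = (-1, 2, -2.5616).
  v is orthogonal to every row, so take v ∝ r_1 × r_2 = ((-1)·(2) - (-1)·(-2.5616), (-1)·(-1) - (-3.5616)·(2), (-3.5616)·(-2.5616) - (-1)·(-1)) ≈ (-4.5616, 8.1231, 8.1231).
  Rescale (multiply by -1 so the first nonzero entry is positive): u = (4.5616, -8.1231, -8.1231).
  ||u|| = √((4.5616)² + (-8.1231)² + (-8.1231)²) = √(152.7775) ≈ 12.3603,  v_1 = u/||u|| ≈ (0.369, -0.6572, -0.6572) (||v_1|| = 1).

λ_1 = 6.5616,  λ_2 = 2.4384,  λ_3 = 2;  v_1 ≈ (0.369, -0.6572, -0.6572)


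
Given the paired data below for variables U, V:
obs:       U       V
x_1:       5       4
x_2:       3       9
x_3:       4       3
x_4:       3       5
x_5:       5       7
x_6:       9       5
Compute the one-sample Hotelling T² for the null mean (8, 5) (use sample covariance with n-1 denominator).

Step 1 — sample mean vector:
  mean(U) = (5 + 3 + 4 + 3 + 5 + 9) / 6 = 29/6 = 4.8333
  mean(V) = (4 + 9 + 3 + 5 + 7 + 5) / 6 = 33/6 = 5.5
  x̄ = (4.8333, 5.5),  deviation x̄ - mu_0 = (4.8333, 5.5) - (8, 5) = (-3.1667, 0.5).

Step 2 — sample covariance matrix, S[i,j] = (1/(n-1)) · Σ_k (x_{k,i} - mean_i) · (x_{k,j} - mean_j), divisor n-1 = 5:
  S[U,U] = ((0.1667)·(0.1667) + (-1.8333)·(-1.8333) + (-0.8333)·(-0.8333) + (-1.8333)·(-1.8333) + (0.1667)·(0.1667) + (4.1667)·(4.1667)) / 5 = 24.8333/5 = 4.9667
  S[U,V] = ((0.1667)·(-1.5) + (-1.8333)·(3.5) + (-0.8333)·(-2.5) + (-1.8333)·(-0.5) + (0.1667)·(1.5) + (4.1667)·(-0.5)) / 5 = -5.5/5 = -1.1
  S[V,V] = ((-1.5)·(-1.5) + (3.5)·(3.5) + (-2.5)·(-2.5) + (-0.5)·(-0.5) + (1.5)·(1.5) + (-0.5)·(-0.5)) / 5 = 23.5/5 = 4.7
  S = [[4.9667, -1.1],
 [-1.1, 4.7]].

Step 3 — invert S. det(S) = 4.9667·4.7 - (-1.1)² = 22.1333.
  S^{-1} = (1/det) · [[d, -b], [-b, a]] = [[0.2123, 0.0497],
 [0.0497, 0.2244]].

Step 4 — quadratic form (x̄ - mu_0)^T · S^{-1} · (x̄ - mu_0):
  S^{-1} · (x̄ - mu_0) = (-0.6476, -0.0452),
  (x̄ - mu_0)^T · [...] = (-3.1667)·(-0.6476) + (0.5)·(-0.0452) = 2.0281.

Step 5 — scale by n: T² = 6 · 2.0281 = 12.1687.

T² ≈ 12.1687


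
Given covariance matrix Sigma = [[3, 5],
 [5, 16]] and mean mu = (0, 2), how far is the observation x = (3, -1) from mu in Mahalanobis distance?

Step 1 — centre the observation: (x - mu) = (3, -3).

Step 2 — invert Sigma. det(Sigma) = 3·16 - (5)² = 23.
  Sigma^{-1} = (1/det) · [[d, -b], [-b, a]] = [[0.6957, -0.2174],
 [-0.2174, 0.1304]].

Step 3 — form the quadratic (x - mu)^T · Sigma^{-1} · (x - mu):
  Sigma^{-1} · (x - mu) = (2.7391, -1.0435).
  (x - mu)^T · [Sigma^{-1} · (x - mu)] = (3)·(2.7391) + (-3)·(-1.0435) = 11.3478.

Step 4 — take square root: d = √(11.3478) ≈ 3.3687.

d(x, mu) = √(11.3478) ≈ 3.3687


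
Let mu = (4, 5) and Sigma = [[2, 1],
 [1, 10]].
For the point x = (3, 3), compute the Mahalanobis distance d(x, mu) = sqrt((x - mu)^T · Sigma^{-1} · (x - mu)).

Step 1 — centre the observation: (x - mu) = (-1, -2).

Step 2 — invert Sigma. det(Sigma) = 2·10 - (1)² = 19.
  Sigma^{-1} = (1/det) · [[d, -b], [-b, a]] = [[0.5263, -0.0526],
 [-0.0526, 0.1053]].

Step 3 — form the quadratic (x - mu)^T · Sigma^{-1} · (x - mu):
  Sigma^{-1} · (x - mu) = (-0.4211, -0.1579).
  (x - mu)^T · [Sigma^{-1} · (x - mu)] = (-1)·(-0.4211) + (-2)·(-0.1579) = 0.7368.

Step 4 — take square root: d = √(0.7368) ≈ 0.8584.

d(x, mu) = √(0.7368) ≈ 0.8584


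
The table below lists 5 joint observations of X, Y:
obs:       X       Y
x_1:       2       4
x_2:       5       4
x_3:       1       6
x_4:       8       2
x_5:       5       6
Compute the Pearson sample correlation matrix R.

Step 1 — column means:
  mean(X) = (2 + 5 + 1 + 8 + 5) / 5 = 21/5 = 4.2
  mean(Y) = (4 + 4 + 6 + 2 + 6) / 5 = 22/5 = 4.4

Step 2 — sample variances and covariances s[i,j] = (1/(n-1)) · Σ_k (x_{k,i} - mean_i) · (x_{k,j} - mean_j), with n-1 = 4:
  s[X,X] = ((-2.2)·(-2.2) + (0.8)·(0.8) + (-3.2)·(-3.2) + (3.8)·(3.8) + (0.8)·(0.8)) / 4 = 30.8/4 = 7.7
  s[X,Y] = ((-2.2)·(-0.4) + (0.8)·(-0.4) + (-3.2)·(1.6) + (3.8)·(-2.4) + (0.8)·(1.6)) / 4 = -12.4/4 = -3.1
  s[Y,Y] = ((-0.4)·(-0.4) + (-0.4)·(-0.4) + (1.6)·(1.6) + (-2.4)·(-2.4) + (1.6)·(1.6)) / 4 = 11.2/4 = 2.8
  Sample standard deviations s_i = √(s[i,i]):
  s(X) = √(7.7) = 2.7749
  s(Y) = √(2.8) = 1.6733

Step 3 — r_{ij} = s_{ij} / (s_i · s_j):
  r[X,X] = 1 (diagonal).
  r[X,Y] = -3.1 / (2.7749 · 1.6733) = -3.1 / 4.6433 = -0.6676
  r[Y,Y] = 1 (diagonal).

R is symmetric with unit diagonal. Assembling:

R = [[1, -0.6676],
 [-0.6676, 1]]
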